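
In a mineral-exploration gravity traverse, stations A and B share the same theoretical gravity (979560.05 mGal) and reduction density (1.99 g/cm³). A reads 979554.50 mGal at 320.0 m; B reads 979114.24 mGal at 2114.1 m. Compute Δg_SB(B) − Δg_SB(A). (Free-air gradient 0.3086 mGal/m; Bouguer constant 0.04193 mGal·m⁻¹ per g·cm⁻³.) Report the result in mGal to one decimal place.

-36.3

Δg_SB(A) = 979554.50 − 979560.05 + 0.3086×320.0 − 0.04193×1.99×320.0 = 66.50 mGal
Δg_SB(B) = 979114.24 − 979560.05 + 0.3086×2114.1 − 0.04193×1.99×2114.1 = 30.20 mGal
Difference = 30.20 − (66.50) = -36.30 mGal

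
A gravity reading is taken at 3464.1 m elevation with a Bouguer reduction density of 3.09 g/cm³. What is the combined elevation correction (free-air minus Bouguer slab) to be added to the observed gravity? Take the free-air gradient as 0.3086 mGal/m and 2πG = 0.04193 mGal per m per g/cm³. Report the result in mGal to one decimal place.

Combined gradient = 0.3086 − 0.04193 × 3.09 = 0.1790363 mGal/m
Combined elevation correction = 0.1790363 × 3464.1 = 620.2 mGal

620.2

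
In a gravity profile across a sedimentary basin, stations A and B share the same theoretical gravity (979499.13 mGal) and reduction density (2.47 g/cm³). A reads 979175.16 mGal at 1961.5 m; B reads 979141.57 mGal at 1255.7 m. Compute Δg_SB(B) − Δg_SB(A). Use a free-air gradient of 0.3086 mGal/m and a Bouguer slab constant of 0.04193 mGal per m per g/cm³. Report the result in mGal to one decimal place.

Δg_SB(A) = 979175.16 − 979499.13 + 0.3086×1961.5 − 0.04193×2.47×1961.5 = 78.20 mGal
Δg_SB(B) = 979141.57 − 979499.13 + 0.3086×1255.7 − 0.04193×2.47×1255.7 = -100.10 mGal
Difference = -100.10 − (78.20) = -178.30 mGal

-178.3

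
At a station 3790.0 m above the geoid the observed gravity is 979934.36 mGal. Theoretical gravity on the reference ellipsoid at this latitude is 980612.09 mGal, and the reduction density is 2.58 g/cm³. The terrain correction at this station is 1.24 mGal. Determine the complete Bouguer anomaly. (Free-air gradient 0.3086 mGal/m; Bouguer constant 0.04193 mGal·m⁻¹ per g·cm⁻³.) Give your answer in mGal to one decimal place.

Free-air correction = 0.3086 × 3790.0 = 1169.59 mGal
Free-air anomaly = 979934.36 − 980612.09 + (1169.59) = 491.86 mGal
Bouguer slab correction = 0.04193 × 2.58 × 3790.0 = 410.00 mGal
Simple Bouguer anomaly = 491.86 − (410.00) = 81.86 mGal
Complete Bouguer anomaly = 81.86 + 1.24 = 83.10 mGal

83.1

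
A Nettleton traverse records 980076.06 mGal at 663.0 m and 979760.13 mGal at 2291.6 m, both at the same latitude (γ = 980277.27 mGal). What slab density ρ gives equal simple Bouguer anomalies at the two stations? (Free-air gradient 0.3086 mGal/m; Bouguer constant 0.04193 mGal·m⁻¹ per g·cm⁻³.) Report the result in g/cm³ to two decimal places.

2.73

Δg_obs = 979760.13 − 980076.06 = -315.93 mGal over Δh = 2291.6 − 663.0 = 1628.6 m
Equal Bouguer anomalies ⇒ Δg_obs + (0.3086 − 0.04193ρ)·Δh = 0
0.3086 − 0.04193ρ = −Δg_obs/Δh = 0.19399
ρ = (0.3086 − 0.19399) / 0.04193 = 2.73 g/cm³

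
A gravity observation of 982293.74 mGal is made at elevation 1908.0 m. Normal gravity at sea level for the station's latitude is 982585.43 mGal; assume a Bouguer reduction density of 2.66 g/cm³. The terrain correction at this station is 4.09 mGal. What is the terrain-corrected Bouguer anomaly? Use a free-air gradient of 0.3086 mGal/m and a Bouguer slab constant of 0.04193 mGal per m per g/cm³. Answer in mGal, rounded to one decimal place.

Free-air correction = 0.3086 × 1908.0 = 588.81 mGal
Free-air anomaly = 982293.74 − 982585.43 + (588.81) = 297.12 mGal
Bouguer slab correction = 0.04193 × 2.66 × 1908.0 = 212.81 mGal
Simple Bouguer anomaly = 297.12 − (212.81) = 84.31 mGal
Complete Bouguer anomaly = 84.31 + 4.09 = 88.40 mGal

88.4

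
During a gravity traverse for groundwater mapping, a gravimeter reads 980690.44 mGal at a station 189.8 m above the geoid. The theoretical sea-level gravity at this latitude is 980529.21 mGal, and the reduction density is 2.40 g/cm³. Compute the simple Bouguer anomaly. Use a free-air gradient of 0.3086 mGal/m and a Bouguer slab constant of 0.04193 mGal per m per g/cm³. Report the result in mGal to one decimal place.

Free-air correction = 0.3086 × 189.8 = 58.57 mGal
Free-air anomaly = 980690.44 − 980529.21 + (58.57) = 219.80 mGal
Bouguer slab correction = 0.04193 × 2.40 × 189.8 = 19.10 mGal
Simple Bouguer anomaly = 219.80 − (19.10) = 200.70 mGal

200.7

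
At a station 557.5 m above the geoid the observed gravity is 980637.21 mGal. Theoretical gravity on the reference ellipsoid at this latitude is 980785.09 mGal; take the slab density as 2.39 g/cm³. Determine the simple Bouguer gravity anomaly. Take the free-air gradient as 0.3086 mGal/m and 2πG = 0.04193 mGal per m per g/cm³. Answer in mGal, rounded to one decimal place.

-31.7

Free-air correction = 0.3086 × 557.5 = 172.04 mGal
Free-air anomaly = 980637.21 − 980785.09 + (172.04) = 24.16 mGal
Bouguer slab correction = 0.04193 × 2.39 × 557.5 = 55.87 mGal
Simple Bouguer anomaly = 24.16 − (55.87) = -31.71 mGal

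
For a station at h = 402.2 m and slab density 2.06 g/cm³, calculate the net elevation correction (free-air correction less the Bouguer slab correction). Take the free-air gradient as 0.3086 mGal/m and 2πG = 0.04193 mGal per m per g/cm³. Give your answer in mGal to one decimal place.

Combined gradient = 0.3086 − 0.04193 × 2.06 = 0.2222242 mGal/m
Combined elevation correction = 0.2222242 × 402.2 = 89.4 mGal

89.4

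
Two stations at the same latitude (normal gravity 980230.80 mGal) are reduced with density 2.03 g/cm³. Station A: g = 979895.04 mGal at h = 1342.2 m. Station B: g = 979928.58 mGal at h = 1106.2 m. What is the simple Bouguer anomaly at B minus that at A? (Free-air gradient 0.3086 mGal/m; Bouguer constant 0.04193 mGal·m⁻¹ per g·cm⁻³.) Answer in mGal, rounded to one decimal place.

-19.2

Δg_SB(A) = 979895.04 − 980230.80 + 0.3086×1342.2 − 0.04193×2.03×1342.2 = -35.80 mGal
Δg_SB(B) = 979928.58 − 980230.80 + 0.3086×1106.2 − 0.04193×2.03×1106.2 = -55.00 mGal
Difference = -55.00 − (-35.80) = -19.20 mGal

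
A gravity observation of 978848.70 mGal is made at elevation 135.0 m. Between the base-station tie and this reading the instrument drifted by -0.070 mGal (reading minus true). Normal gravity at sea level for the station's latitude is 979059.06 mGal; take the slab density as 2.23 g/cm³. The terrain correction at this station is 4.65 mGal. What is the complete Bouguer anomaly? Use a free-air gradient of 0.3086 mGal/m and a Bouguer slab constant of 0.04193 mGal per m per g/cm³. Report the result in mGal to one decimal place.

Drift-corrected reading = 978848.70 − (-0.070) = 978848.770 mGal
Free-air correction = 0.3086 × 135.0 = 41.66 mGal
Free-air anomaly = 978848.770 − 979059.06 + (41.66) = -168.630 mGal
Bouguer slab correction = 0.04193 × 2.23 × 135.0 = 12.62 mGal
Simple Bouguer anomaly = -168.630 − (12.62) = -181.250 mGal
Complete Bouguer anomaly = -181.250 + 4.65 = -176.600 mGal

-176.6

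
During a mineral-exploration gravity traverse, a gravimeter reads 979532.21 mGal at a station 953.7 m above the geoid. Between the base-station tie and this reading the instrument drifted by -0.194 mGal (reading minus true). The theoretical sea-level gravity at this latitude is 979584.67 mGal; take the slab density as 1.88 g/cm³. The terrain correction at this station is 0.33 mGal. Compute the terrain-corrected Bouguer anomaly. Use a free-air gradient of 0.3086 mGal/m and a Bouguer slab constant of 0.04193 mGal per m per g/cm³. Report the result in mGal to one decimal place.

Drift-corrected reading = 979532.21 − (-0.194) = 979532.404 mGal
Free-air correction = 0.3086 × 953.7 = 294.31 mGal
Free-air anomaly = 979532.404 − 979584.67 + (294.31) = 242.044 mGal
Bouguer slab correction = 0.04193 × 1.88 × 953.7 = 75.18 mGal
Simple Bouguer anomaly = 242.044 − (75.18) = 166.864 mGal
Complete Bouguer anomaly = 166.864 + 0.33 = 167.194 mGal

167.2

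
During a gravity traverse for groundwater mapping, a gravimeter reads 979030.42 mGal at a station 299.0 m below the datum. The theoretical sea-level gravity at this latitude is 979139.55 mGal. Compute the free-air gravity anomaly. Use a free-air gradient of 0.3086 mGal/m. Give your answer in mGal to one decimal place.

-201.4

Free-air correction = 0.3086 × -299.0 = -92.27 mGal
Free-air anomaly = 979030.42 − 979139.55 + (-92.27) = -201.40 mGal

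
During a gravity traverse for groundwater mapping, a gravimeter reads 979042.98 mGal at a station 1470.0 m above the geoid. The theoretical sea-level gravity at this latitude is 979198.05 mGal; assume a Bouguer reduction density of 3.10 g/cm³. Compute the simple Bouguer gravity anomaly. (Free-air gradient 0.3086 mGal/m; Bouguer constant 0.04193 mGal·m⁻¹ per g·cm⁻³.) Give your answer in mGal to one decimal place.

Free-air correction = 0.3086 × 1470.0 = 453.64 mGal
Free-air anomaly = 979042.98 − 979198.05 + (453.64) = 298.57 mGal
Bouguer slab correction = 0.04193 × 3.10 × 1470.0 = 191.08 mGal
Simple Bouguer anomaly = 298.57 − (191.08) = 107.49 mGal

107.5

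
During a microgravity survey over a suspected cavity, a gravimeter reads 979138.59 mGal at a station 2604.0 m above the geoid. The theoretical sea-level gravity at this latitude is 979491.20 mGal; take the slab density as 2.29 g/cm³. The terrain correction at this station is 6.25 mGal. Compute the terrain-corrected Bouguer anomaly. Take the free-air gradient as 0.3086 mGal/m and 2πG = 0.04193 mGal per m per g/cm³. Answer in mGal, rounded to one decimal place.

Free-air correction = 0.3086 × 2604.0 = 803.59 mGal
Free-air anomaly = 979138.59 − 979491.20 + (803.59) = 450.98 mGal
Bouguer slab correction = 0.04193 × 2.29 × 2604.0 = 250.04 mGal
Simple Bouguer anomaly = 450.98 − (250.04) = 200.94 mGal
Complete Bouguer anomaly = 200.94 + 6.25 = 207.19 mGal

207.2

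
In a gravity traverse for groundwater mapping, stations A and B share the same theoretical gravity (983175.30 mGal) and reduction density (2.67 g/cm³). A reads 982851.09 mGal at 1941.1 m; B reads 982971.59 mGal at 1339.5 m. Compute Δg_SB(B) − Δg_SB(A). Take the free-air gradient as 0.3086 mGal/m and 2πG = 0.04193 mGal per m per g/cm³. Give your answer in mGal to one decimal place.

Δg_SB(A) = 982851.09 − 983175.30 + 0.3086×1941.1 − 0.04193×2.67×1941.1 = 57.50 mGal
Δg_SB(B) = 982971.59 − 983175.30 + 0.3086×1339.5 − 0.04193×2.67×1339.5 = 59.70 mGal
Difference = 59.70 − (57.50) = 2.20 mGal

2.2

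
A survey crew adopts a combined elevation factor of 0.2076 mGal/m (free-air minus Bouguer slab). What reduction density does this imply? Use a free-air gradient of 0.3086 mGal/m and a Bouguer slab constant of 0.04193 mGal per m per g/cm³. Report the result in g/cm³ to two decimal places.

0.2076 = 0.3086 − 0.04193 × ρ
ρ = (0.3086 − 0.2076) / 0.04193 = 2.41 g/cm³

2.41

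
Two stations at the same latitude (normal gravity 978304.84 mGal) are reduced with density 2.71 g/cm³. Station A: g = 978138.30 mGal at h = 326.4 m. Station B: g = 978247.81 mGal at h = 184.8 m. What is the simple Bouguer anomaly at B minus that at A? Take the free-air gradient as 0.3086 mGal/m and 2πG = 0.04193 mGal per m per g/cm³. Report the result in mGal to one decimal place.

81.9

Δg_SB(A) = 978138.30 − 978304.84 + 0.3086×326.4 − 0.04193×2.71×326.4 = -102.90 mGal
Δg_SB(B) = 978247.81 − 978304.84 + 0.3086×184.8 − 0.04193×2.71×184.8 = -21.00 mGal
Difference = -21.00 − (-102.90) = 81.90 mGal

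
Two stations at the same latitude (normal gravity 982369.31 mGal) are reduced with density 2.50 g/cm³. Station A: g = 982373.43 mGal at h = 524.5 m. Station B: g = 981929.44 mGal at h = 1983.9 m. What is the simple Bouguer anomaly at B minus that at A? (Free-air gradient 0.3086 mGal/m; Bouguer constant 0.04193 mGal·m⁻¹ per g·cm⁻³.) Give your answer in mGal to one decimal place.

-146.6

Δg_SB(A) = 982373.43 − 982369.31 + 0.3086×524.5 − 0.04193×2.50×524.5 = 111.00 mGal
Δg_SB(B) = 981929.44 − 982369.31 + 0.3086×1983.9 − 0.04193×2.50×1983.9 = -35.60 mGal
Difference = -35.60 − (111.00) = -146.60 mGal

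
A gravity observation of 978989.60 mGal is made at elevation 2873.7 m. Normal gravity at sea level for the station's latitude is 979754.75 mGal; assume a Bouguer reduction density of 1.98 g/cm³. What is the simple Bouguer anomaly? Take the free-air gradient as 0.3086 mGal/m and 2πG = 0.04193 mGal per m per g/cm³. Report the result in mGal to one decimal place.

-116.9

Free-air correction = 0.3086 × 2873.7 = 886.82 mGal
Free-air anomaly = 978989.60 − 979754.75 + (886.82) = 121.67 mGal
Bouguer slab correction = 0.04193 × 1.98 × 2873.7 = 238.58 mGal
Simple Bouguer anomaly = 121.67 − (238.58) = -116.91 mGal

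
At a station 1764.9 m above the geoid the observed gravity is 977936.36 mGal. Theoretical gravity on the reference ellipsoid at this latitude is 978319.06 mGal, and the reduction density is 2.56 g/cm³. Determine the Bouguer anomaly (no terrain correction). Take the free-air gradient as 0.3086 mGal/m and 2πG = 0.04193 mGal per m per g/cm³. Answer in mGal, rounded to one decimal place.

Free-air correction = 0.3086 × 1764.9 = 544.65 mGal
Free-air anomaly = 977936.36 − 978319.06 + (544.65) = 161.95 mGal
Bouguer slab correction = 0.04193 × 2.56 × 1764.9 = 189.45 mGal
Simple Bouguer anomaly = 161.95 − (189.45) = -27.50 mGal

-27.5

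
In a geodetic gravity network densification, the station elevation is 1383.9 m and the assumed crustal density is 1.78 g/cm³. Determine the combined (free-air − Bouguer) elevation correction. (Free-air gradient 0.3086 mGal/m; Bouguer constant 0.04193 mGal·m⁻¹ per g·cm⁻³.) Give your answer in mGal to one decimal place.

323.8

Combined gradient = 0.3086 − 0.04193 × 1.78 = 0.2339646 mGal/m
Combined elevation correction = 0.2339646 × 1383.9 = 323.8 mGal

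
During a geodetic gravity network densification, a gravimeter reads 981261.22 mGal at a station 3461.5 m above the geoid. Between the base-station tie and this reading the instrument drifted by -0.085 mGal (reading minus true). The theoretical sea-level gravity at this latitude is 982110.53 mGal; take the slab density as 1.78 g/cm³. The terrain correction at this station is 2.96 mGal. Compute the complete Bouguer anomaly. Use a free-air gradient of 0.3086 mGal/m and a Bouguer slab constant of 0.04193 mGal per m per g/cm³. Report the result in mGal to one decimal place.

Drift-corrected reading = 981261.22 − (-0.085) = 981261.305 mGal
Free-air correction = 0.3086 × 3461.5 = 1068.22 mGal
Free-air anomaly = 981261.305 − 982110.53 + (1068.22) = 218.995 mGal
Bouguer slab correction = 0.04193 × 1.78 × 3461.5 = 258.35 mGal
Simple Bouguer anomaly = 218.995 − (258.35) = -39.355 mGal
Complete Bouguer anomaly = -39.355 + 2.96 = -36.395 mGal

-36.4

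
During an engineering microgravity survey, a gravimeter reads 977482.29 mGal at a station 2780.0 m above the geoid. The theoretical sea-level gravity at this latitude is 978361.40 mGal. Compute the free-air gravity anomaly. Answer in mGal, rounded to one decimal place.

Free-air correction = 0.3086 × 2780.0 = 857.91 mGal
Free-air anomaly = 977482.29 − 978361.40 + (857.91) = -21.20 mGal

-21.2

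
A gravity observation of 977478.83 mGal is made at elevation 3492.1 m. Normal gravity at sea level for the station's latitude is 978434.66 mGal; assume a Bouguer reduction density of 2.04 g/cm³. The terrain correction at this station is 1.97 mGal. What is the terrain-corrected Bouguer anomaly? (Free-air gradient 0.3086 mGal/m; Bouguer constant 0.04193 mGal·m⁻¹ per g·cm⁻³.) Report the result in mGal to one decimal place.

Free-air correction = 0.3086 × 3492.1 = 1077.66 mGal
Free-air anomaly = 977478.83 − 978434.66 + (1077.66) = 121.83 mGal
Bouguer slab correction = 0.04193 × 2.04 × 3492.1 = 298.70 mGal
Simple Bouguer anomaly = 121.83 − (298.70) = -176.87 mGal
Complete Bouguer anomaly = -176.87 + 1.97 = -174.90 mGal

-174.9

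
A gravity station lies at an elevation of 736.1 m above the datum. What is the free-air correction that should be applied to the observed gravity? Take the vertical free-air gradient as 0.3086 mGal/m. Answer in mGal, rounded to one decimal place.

227.2

Free-air correction = 0.3086 × 736.1 = 227.2 mGal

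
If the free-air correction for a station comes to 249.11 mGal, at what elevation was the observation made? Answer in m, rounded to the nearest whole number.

h = 249.11 / 0.3086 = 807.23 m

807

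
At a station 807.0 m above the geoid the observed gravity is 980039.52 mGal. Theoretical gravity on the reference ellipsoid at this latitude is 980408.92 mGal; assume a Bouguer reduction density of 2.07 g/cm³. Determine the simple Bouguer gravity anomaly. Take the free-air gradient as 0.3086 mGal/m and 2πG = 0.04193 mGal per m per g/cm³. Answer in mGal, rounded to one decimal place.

Free-air correction = 0.3086 × 807.0 = 249.04 mGal
Free-air anomaly = 980039.52 − 980408.92 + (249.04) = -120.36 mGal
Bouguer slab correction = 0.04193 × 2.07 × 807.0 = 70.04 mGal
Simple Bouguer anomaly = -120.36 − (70.04) = -190.40 mGal

-190.4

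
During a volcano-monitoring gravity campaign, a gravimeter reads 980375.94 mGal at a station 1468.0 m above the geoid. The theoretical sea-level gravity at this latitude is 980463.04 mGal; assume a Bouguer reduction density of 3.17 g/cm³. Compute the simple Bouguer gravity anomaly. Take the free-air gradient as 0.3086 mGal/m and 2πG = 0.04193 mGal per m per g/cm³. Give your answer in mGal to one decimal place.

170.8

Free-air correction = 0.3086 × 1468.0 = 453.02 mGal
Free-air anomaly = 980375.94 − 980463.04 + (453.02) = 365.92 mGal
Bouguer slab correction = 0.04193 × 3.17 × 1468.0 = 195.12 mGal
Simple Bouguer anomaly = 365.92 − (195.12) = 170.80 mGal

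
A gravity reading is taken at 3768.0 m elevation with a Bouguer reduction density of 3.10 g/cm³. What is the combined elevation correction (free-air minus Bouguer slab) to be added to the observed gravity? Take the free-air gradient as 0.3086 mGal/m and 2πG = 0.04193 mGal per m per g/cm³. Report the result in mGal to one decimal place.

673.0

Combined gradient = 0.3086 − 0.04193 × 3.10 = 0.1786170 mGal/m
Combined elevation correction = 0.1786170 × 3768.0 = 673.0 mGal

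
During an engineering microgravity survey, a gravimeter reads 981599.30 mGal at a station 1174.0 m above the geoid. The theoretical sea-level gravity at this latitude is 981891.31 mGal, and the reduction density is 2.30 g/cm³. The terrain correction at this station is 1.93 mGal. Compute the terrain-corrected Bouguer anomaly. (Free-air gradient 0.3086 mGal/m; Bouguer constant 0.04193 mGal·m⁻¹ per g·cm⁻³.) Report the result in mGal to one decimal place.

Free-air correction = 0.3086 × 1174.0 = 362.30 mGal
Free-air anomaly = 981599.30 − 981891.31 + (362.30) = 70.29 mGal
Bouguer slab correction = 0.04193 × 2.30 × 1174.0 = 113.22 mGal
Simple Bouguer anomaly = 70.29 − (113.22) = -42.93 mGal
Complete Bouguer anomaly = -42.93 + 1.93 = -41.00 mGal

-41.0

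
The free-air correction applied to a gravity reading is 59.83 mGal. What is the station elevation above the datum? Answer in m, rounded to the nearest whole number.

194

h = 59.83 / 0.3086 = 193.88 m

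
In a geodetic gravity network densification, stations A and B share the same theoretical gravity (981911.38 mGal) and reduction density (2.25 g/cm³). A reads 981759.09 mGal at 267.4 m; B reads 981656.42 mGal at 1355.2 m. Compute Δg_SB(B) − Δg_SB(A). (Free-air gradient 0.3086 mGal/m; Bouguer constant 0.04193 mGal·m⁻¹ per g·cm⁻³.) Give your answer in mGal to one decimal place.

130.4

Δg_SB(A) = 981759.09 − 981911.38 + 0.3086×267.4 − 0.04193×2.25×267.4 = -95.00 mGal
Δg_SB(B) = 981656.42 − 981911.38 + 0.3086×1355.2 − 0.04193×2.25×1355.2 = 35.40 mGal
Difference = 35.40 − (-95.00) = 130.40 mGal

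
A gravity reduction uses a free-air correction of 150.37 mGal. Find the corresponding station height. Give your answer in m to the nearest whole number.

h = 150.37 / 0.3086 = 487.27 m

487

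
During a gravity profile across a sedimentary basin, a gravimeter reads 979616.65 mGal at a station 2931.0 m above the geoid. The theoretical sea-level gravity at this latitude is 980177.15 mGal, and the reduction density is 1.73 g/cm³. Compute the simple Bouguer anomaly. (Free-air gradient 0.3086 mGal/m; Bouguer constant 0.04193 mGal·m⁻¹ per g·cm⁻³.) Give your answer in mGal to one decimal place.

131.4

Free-air correction = 0.3086 × 2931.0 = 904.51 mGal
Free-air anomaly = 979616.65 − 980177.15 + (904.51) = 344.01 mGal
Bouguer slab correction = 0.04193 × 1.73 × 2931.0 = 212.61 mGal
Simple Bouguer anomaly = 344.01 − (212.61) = 131.40 mGal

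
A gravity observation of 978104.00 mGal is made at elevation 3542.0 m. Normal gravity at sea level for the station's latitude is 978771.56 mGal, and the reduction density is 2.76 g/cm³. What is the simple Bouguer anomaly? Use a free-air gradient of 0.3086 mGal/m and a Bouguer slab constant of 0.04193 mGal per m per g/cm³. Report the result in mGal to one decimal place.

Free-air correction = 0.3086 × 3542.0 = 1093.06 mGal
Free-air anomaly = 978104.00 − 978771.56 + (1093.06) = 425.50 mGal
Bouguer slab correction = 0.04193 × 2.76 × 3542.0 = 409.90 mGal
Simple Bouguer anomaly = 425.50 − (409.90) = 15.60 mGal

15.6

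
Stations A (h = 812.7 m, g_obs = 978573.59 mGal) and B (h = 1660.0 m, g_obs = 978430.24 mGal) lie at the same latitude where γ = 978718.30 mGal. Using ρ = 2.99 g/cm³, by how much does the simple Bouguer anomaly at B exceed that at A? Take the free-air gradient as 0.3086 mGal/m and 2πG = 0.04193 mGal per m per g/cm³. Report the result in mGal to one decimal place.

Δg_SB(A) = 978573.59 − 978718.30 + 0.3086×812.7 − 0.04193×2.99×812.7 = 4.20 mGal
Δg_SB(B) = 978430.24 − 978718.30 + 0.3086×1660.0 − 0.04193×2.99×1660.0 = 16.10 mGal
Difference = 16.10 − (4.20) = 11.90 mGal

11.9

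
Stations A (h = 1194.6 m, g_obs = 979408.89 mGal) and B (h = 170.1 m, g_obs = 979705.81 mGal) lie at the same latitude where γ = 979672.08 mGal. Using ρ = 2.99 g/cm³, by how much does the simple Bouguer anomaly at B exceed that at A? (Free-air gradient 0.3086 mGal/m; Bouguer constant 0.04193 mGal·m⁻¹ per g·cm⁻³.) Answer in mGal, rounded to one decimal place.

109.2

Δg_SB(A) = 979408.89 − 979672.08 + 0.3086×1194.6 − 0.04193×2.99×1194.6 = -44.30 mGal
Δg_SB(B) = 979705.81 − 979672.08 + 0.3086×170.1 − 0.04193×2.99×170.1 = 64.90 mGal
Difference = 64.90 − (-44.30) = 109.20 mGal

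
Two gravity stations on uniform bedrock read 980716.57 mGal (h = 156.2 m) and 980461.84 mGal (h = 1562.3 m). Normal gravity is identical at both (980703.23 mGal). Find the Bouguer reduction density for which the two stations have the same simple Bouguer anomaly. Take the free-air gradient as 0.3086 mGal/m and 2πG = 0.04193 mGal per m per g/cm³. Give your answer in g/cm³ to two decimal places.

3.04

Δg_obs = 980461.84 − 980716.57 = -254.73 mGal over Δh = 1562.3 − 156.2 = 1406.1 m
Equal Bouguer anomalies ⇒ Δg_obs + (0.3086 − 0.04193ρ)·Δh = 0
0.3086 − 0.04193ρ = −Δg_obs/Δh = 0.18116
ρ = (0.3086 − 0.18116) / 0.04193 = 3.04 g/cm³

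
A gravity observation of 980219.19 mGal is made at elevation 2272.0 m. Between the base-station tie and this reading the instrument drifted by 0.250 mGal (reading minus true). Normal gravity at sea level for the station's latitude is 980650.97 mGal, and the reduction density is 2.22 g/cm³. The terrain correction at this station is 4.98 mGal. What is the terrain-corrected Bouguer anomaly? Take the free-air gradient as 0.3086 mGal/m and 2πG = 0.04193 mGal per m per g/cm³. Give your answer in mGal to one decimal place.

Drift-corrected reading = 980219.19 − (0.250) = 980218.940 mGal
Free-air correction = 0.3086 × 2272.0 = 701.14 mGal
Free-air anomaly = 980218.940 − 980650.97 + (701.14) = 269.110 mGal
Bouguer slab correction = 0.04193 × 2.22 × 2272.0 = 211.49 mGal
Simple Bouguer anomaly = 269.110 − (211.49) = 57.620 mGal
Complete Bouguer anomaly = 57.620 + 4.98 = 62.600 mGal

62.6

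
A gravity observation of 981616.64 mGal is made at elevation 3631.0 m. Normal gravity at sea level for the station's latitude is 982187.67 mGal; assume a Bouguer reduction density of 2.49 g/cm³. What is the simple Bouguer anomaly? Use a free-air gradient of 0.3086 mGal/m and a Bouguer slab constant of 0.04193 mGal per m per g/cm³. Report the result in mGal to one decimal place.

Free-air correction = 0.3086 × 3631.0 = 1120.53 mGal
Free-air anomaly = 981616.64 − 982187.67 + (1120.53) = 549.50 mGal
Bouguer slab correction = 0.04193 × 2.49 × 3631.0 = 379.10 mGal
Simple Bouguer anomaly = 549.50 − (379.10) = 170.40 mGal

170.4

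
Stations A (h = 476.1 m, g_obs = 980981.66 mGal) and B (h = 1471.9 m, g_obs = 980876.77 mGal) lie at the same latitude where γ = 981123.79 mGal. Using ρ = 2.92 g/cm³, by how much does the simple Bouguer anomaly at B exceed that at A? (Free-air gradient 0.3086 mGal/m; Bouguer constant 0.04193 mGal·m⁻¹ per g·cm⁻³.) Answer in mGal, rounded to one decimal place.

Δg_SB(A) = 980981.66 − 981123.79 + 0.3086×476.1 − 0.04193×2.92×476.1 = -53.50 mGal
Δg_SB(B) = 980876.77 − 981123.79 + 0.3086×1471.9 − 0.04193×2.92×1471.9 = 27.00 mGal
Difference = 27.00 − (-53.50) = 80.50 mGal

80.5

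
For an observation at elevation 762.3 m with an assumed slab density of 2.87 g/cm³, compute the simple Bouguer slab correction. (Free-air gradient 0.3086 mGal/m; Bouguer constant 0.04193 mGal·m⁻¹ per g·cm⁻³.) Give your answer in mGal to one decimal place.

Bouguer slab correction = 0.04193 × 2.87 × 762.3 = 91.7 mGal

91.7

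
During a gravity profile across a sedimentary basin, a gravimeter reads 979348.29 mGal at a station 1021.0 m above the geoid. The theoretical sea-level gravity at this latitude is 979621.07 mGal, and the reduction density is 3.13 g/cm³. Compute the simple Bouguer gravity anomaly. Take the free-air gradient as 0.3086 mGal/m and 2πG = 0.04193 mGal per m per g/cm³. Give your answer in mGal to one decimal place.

Free-air correction = 0.3086 × 1021.0 = 315.08 mGal
Free-air anomaly = 979348.29 − 979621.07 + (315.08) = 42.30 mGal
Bouguer slab correction = 0.04193 × 3.13 × 1021.0 = 134.00 mGal
Simple Bouguer anomaly = 42.30 − (134.00) = -91.70 mGal

-91.7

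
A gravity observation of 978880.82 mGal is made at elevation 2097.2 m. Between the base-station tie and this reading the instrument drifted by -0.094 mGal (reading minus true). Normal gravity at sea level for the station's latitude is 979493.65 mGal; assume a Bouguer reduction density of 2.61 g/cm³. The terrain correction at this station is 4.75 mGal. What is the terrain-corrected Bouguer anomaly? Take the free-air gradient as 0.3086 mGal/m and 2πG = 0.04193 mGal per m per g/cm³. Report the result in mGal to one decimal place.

-190.3

Drift-corrected reading = 978880.82 − (-0.094) = 978880.914 mGal
Free-air correction = 0.3086 × 2097.2 = 647.20 mGal
Free-air anomaly = 978880.914 − 979493.65 + (647.20) = 34.464 mGal
Bouguer slab correction = 0.04193 × 2.61 × 2097.2 = 229.51 mGal
Simple Bouguer anomaly = 34.464 − (229.51) = -195.046 mGal
Complete Bouguer anomaly = -195.046 + 4.75 = -190.296 mGal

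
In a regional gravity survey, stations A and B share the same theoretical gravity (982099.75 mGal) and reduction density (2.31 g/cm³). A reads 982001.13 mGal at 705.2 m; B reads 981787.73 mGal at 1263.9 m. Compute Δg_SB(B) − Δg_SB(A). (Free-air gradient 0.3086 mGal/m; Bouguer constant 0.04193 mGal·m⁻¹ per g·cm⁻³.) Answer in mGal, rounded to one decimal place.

-95.1

Δg_SB(A) = 982001.13 − 982099.75 + 0.3086×705.2 − 0.04193×2.31×705.2 = 50.70 mGal
Δg_SB(B) = 981787.73 − 982099.75 + 0.3086×1263.9 − 0.04193×2.31×1263.9 = -44.40 mGal
Difference = -44.40 − (50.70) = -95.10 mGal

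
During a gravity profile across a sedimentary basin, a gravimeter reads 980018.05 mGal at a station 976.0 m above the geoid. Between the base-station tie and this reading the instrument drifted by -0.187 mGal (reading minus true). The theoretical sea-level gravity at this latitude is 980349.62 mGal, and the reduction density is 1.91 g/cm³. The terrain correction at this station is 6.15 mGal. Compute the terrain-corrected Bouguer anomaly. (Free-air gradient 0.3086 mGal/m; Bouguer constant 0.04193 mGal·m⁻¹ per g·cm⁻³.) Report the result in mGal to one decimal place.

Drift-corrected reading = 980018.05 − (-0.187) = 980018.237 mGal
Free-air correction = 0.3086 × 976.0 = 301.19 mGal
Free-air anomaly = 980018.237 − 980349.62 + (301.19) = -30.193 mGal
Bouguer slab correction = 0.04193 × 1.91 × 976.0 = 78.16 mGal
Simple Bouguer anomaly = -30.193 − (78.16) = -108.353 mGal
Complete Bouguer anomaly = -108.353 + 6.15 = -102.203 mGal

-102.2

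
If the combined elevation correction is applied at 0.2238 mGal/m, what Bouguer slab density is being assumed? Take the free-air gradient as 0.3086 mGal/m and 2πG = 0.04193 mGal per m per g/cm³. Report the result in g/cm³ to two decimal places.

0.2238 = 0.3086 − 0.04193 × ρ
ρ = (0.3086 − 0.2238) / 0.04193 = 2.02 g/cm³

2.02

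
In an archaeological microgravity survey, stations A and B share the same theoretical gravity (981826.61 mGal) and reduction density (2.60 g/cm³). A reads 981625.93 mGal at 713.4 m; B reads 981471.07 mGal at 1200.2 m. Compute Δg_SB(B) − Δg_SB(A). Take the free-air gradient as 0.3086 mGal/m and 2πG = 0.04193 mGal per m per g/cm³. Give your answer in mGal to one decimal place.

Δg_SB(A) = 981625.93 − 981826.61 + 0.3086×713.4 − 0.04193×2.60×713.4 = -58.30 mGal
Δg_SB(B) = 981471.07 − 981826.61 + 0.3086×1200.2 − 0.04193×2.60×1200.2 = -116.00 mGal
Difference = -116.00 − (-58.30) = -57.70 mGal

-57.7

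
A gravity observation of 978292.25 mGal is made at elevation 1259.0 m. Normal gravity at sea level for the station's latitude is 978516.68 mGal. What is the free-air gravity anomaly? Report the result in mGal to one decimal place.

Free-air correction = 0.3086 × 1259.0 = 388.53 mGal
Free-air anomaly = 978292.25 − 978516.68 + (388.53) = 164.10 mGal

164.1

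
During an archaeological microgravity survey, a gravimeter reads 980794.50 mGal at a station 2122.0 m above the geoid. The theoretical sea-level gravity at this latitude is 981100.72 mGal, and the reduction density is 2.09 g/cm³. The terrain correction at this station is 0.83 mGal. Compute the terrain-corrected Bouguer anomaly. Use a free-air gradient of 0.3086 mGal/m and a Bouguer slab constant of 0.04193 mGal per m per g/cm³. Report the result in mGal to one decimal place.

163.5

Free-air correction = 0.3086 × 2122.0 = 654.85 mGal
Free-air anomaly = 980794.50 − 981100.72 + (654.85) = 348.63 mGal
Bouguer slab correction = 0.04193 × 2.09 × 2122.0 = 185.96 mGal
Simple Bouguer anomaly = 348.63 − (185.96) = 162.67 mGal
Complete Bouguer anomaly = 162.67 + 0.83 = 163.50 mGal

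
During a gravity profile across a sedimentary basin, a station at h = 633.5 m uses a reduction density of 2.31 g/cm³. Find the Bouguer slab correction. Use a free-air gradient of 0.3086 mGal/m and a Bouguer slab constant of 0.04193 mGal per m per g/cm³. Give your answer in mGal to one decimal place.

Bouguer slab correction = 0.04193 × 2.31 × 633.5 = 61.4 mGal

61.4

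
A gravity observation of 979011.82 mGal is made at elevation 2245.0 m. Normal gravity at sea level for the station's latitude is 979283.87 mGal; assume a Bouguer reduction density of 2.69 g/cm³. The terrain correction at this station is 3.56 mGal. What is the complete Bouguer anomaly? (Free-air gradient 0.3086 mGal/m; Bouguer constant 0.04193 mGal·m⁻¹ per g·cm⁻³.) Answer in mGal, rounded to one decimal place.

171.1

Free-air correction = 0.3086 × 2245.0 = 692.81 mGal
Free-air anomaly = 979011.82 − 979283.87 + (692.81) = 420.76 mGal
Bouguer slab correction = 0.04193 × 2.69 × 2245.0 = 253.22 mGal
Simple Bouguer anomaly = 420.76 − (253.22) = 167.54 mGal
Complete Bouguer anomaly = 167.54 + 3.56 = 171.10 mGal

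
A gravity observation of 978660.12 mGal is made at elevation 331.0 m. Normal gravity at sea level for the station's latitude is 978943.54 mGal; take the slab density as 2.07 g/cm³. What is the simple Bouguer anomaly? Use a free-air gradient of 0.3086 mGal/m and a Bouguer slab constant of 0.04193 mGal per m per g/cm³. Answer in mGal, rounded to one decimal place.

Free-air correction = 0.3086 × 331.0 = 102.15 mGal
Free-air anomaly = 978660.12 − 978943.54 + (102.15) = -181.27 mGal
Bouguer slab correction = 0.04193 × 2.07 × 331.0 = 28.73 mGal
Simple Bouguer anomaly = -181.27 − (28.73) = -210.00 mGal

-210.0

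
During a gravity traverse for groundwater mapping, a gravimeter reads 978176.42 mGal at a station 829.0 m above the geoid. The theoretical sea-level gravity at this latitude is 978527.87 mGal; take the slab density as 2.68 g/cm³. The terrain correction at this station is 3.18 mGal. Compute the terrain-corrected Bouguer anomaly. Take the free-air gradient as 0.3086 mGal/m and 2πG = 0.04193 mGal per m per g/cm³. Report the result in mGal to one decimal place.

Free-air correction = 0.3086 × 829.0 = 255.83 mGal
Free-air anomaly = 978176.42 − 978527.87 + (255.83) = -95.62 mGal
Bouguer slab correction = 0.04193 × 2.68 × 829.0 = 93.16 mGal
Simple Bouguer anomaly = -95.62 − (93.16) = -188.78 mGal
Complete Bouguer anomaly = -188.78 + 3.18 = -185.60 mGal

-185.6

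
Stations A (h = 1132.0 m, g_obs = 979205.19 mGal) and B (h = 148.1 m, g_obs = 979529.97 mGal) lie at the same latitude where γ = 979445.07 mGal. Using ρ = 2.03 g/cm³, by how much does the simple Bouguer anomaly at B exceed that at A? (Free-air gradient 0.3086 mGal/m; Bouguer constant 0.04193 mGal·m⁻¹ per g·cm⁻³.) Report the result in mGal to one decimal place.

Δg_SB(A) = 979205.19 − 979445.07 + 0.3086×1132.0 − 0.04193×2.03×1132.0 = 13.10 mGal
Δg_SB(B) = 979529.97 − 979445.07 + 0.3086×148.1 − 0.04193×2.03×148.1 = 118.00 mGal
Difference = 118.00 − (13.10) = 104.90 mGal

104.9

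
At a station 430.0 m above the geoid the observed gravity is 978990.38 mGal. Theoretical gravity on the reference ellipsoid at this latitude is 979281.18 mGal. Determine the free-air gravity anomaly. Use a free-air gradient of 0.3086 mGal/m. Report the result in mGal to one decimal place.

Free-air correction = 0.3086 × 430.0 = 132.70 mGal
Free-air anomaly = 978990.38 − 979281.18 + (132.70) = -158.10 mGal

-158.1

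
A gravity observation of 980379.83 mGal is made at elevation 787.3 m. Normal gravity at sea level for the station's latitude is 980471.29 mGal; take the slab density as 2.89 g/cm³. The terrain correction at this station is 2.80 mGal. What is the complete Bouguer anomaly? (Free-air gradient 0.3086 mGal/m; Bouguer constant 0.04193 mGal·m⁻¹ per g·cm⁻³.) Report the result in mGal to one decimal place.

58.9

Free-air correction = 0.3086 × 787.3 = 242.96 mGal
Free-air anomaly = 980379.83 − 980471.29 + (242.96) = 151.50 mGal
Bouguer slab correction = 0.04193 × 2.89 × 787.3 = 95.40 mGal
Simple Bouguer anomaly = 151.50 − (95.40) = 56.10 mGal
Complete Bouguer anomaly = 56.10 + 2.80 = 58.90 mGal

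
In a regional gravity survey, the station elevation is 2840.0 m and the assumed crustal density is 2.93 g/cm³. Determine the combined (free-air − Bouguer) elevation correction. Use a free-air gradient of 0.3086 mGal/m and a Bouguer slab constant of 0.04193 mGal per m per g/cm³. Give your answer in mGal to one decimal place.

Combined gradient = 0.3086 − 0.04193 × 2.93 = 0.1857451 mGal/m
Combined elevation correction = 0.1857451 × 2840.0 = 527.5 mGal

527.5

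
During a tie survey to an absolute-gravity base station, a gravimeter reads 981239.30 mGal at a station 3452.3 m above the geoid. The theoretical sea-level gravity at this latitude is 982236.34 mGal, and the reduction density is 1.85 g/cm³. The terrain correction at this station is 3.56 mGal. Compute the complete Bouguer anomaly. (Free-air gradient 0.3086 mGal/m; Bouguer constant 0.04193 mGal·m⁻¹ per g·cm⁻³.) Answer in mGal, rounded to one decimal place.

Free-air correction = 0.3086 × 3452.3 = 1065.38 mGal
Free-air anomaly = 981239.30 − 982236.34 + (1065.38) = 68.34 mGal
Bouguer slab correction = 0.04193 × 1.85 × 3452.3 = 267.80 mGal
Simple Bouguer anomaly = 68.34 − (267.80) = -199.46 mGal
Complete Bouguer anomaly = -199.46 + 3.56 = -195.90 mGal

-195.9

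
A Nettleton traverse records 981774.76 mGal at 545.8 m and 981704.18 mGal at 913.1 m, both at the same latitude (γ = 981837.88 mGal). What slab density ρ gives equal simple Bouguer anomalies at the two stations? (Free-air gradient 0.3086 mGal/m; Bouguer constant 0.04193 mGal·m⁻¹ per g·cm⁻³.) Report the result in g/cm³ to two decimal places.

2.78

Δg_obs = 981704.18 − 981774.76 = -70.58 mGal over Δh = 913.1 − 545.8 = 367.3 m
Equal Bouguer anomalies ⇒ Δg_obs + (0.3086 − 0.04193ρ)·Δh = 0
0.3086 − 0.04193ρ = −Δg_obs/Δh = 0.19216
ρ = (0.3086 − 0.19216) / 0.04193 = 2.78 g/cm³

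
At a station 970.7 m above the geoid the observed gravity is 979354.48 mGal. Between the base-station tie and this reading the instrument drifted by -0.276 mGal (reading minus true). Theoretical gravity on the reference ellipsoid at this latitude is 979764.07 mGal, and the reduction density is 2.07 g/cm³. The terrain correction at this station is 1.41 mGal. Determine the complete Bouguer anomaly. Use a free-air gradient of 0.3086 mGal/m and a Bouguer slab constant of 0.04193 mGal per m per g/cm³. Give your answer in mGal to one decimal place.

Drift-corrected reading = 979354.48 − (-0.276) = 979354.756 mGal
Free-air correction = 0.3086 × 970.7 = 299.56 mGal
Free-air anomaly = 979354.756 − 979764.07 + (299.56) = -109.754 mGal
Bouguer slab correction = 0.04193 × 2.07 × 970.7 = 84.25 mGal
Simple Bouguer anomaly = -109.754 − (84.25) = -194.004 mGal
Complete Bouguer anomaly = -194.004 + 1.41 = -192.594 mGal

-192.6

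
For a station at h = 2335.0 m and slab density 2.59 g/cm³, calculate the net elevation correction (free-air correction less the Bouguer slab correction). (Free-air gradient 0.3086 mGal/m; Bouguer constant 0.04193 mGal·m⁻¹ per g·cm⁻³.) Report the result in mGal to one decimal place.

Combined gradient = 0.3086 − 0.04193 × 2.59 = 0.2000013 mGal/m
Combined elevation correction = 0.2000013 × 2335.0 = 467.0 mGal

467.0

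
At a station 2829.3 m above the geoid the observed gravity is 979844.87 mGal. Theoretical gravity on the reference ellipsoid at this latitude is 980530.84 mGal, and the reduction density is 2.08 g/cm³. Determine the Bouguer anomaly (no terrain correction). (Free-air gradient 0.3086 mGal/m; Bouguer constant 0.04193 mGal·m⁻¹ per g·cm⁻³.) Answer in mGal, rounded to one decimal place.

-59.6

Free-air correction = 0.3086 × 2829.3 = 873.12 mGal
Free-air anomaly = 979844.87 − 980530.84 + (873.12) = 187.15 mGal
Bouguer slab correction = 0.04193 × 2.08 × 2829.3 = 246.76 mGal
Simple Bouguer anomaly = 187.15 − (246.76) = -59.61 mGal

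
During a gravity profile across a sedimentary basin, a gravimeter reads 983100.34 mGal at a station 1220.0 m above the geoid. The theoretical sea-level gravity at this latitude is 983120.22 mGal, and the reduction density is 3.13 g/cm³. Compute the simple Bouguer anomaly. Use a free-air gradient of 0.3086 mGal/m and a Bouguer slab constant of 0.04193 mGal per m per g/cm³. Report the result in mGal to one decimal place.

Free-air correction = 0.3086 × 1220.0 = 376.49 mGal
Free-air anomaly = 983100.34 − 983120.22 + (376.49) = 356.61 mGal
Bouguer slab correction = 0.04193 × 3.13 × 1220.0 = 160.11 mGal
Simple Bouguer anomaly = 356.61 − (160.11) = 196.50 mGal

196.5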